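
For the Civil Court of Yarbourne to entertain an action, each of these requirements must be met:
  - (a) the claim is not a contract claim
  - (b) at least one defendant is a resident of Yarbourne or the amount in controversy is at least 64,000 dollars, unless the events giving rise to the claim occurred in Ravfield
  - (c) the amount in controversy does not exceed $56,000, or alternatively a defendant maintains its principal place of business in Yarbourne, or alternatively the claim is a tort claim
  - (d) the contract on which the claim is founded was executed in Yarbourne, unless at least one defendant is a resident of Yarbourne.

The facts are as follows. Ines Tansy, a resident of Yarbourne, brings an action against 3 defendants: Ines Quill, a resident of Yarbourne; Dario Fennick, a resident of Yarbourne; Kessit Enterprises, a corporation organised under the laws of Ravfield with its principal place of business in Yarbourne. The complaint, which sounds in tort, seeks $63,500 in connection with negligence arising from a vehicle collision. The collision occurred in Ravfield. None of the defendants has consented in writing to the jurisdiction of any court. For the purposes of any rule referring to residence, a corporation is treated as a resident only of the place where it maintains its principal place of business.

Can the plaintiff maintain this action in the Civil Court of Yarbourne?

The Civil Court of Yarbourne:
  (a) The claim is a tort claim, not a contract claim. Condition met.
  (b) Ines Quill resides in Yarbourne — that alternative is enough. Satisfied.
  (c) Kessit Enterprises has its principal place of business in Yarbourne — that alternative is enough. Condition met.
  (d) No contract (and hence no place of execution) is alleged. However, Ines Quill resides in Yarbourne, so the 'unless' proviso supplies this condition. Condition met.
  → All conditions met; jurisdiction exists.

Yes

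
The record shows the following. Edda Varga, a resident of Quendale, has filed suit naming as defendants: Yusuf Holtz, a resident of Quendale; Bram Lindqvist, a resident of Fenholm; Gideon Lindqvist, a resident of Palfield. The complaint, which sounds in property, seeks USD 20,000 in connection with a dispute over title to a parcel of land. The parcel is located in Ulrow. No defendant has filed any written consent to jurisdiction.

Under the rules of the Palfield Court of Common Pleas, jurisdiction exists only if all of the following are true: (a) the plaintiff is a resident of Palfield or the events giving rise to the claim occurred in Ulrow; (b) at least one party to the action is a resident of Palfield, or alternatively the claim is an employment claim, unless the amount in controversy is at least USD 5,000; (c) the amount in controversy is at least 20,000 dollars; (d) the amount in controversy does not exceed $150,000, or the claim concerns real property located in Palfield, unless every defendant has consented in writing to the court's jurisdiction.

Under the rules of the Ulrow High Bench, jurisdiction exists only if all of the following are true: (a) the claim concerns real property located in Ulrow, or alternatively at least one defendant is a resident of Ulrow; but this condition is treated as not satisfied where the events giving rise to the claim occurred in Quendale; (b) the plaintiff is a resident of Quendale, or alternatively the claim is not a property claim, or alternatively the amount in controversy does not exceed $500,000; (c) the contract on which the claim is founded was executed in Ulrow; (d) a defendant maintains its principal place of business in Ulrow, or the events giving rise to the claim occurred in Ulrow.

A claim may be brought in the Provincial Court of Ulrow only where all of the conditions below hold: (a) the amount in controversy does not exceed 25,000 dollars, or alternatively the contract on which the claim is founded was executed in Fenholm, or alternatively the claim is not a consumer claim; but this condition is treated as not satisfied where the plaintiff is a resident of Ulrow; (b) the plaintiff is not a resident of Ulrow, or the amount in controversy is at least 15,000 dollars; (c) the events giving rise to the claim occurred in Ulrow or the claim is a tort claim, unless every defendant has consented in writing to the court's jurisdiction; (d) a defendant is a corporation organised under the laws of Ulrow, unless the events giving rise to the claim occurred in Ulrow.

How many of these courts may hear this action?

2

The Palfield Court of Common Pleas:
  (a) The operative events occurred in Ulrow, so one alternative holds. Met.
  (b) Gideon Lindqvist resides in Palfield — that alternative is enough. Satisfied.
  (c) The amount in controversy is 20,000 dollars, which meets the 20,000 dollars floor. Met.
  (d) The amount in controversy is 20,000 dollars, within the USD 150,000 ceiling, so this disjunct is met. Satisfied.
  → All conditions met; jurisdiction exists.
The Ulrow High Bench:
  (a) The property lies in Ulrow, so this disjunct is met. The exception is not triggered, since the operative events occurred in Ulrow, not Quendale. Met.
  (b) The plaintiff resides in Quendale, so one alternative holds. Met.
  (c) No contract (and hence no place of execution) is alleged. Not satisfied.
  (d) The operative events occurred in Ulrow, which satisfies one of the alternatives. Met.
  → At least one condition fails; no jurisdiction.
The Provincial Court of Ulrow:
  (a) The amount in controversy is USD 20,000, within the $25,000 ceiling, which satisfies one of the alternatives. The carve-out does not apply: the plaintiff resides in Quendale, not Ulrow. Met.
  (b) The plaintiff resides in Quendale, which is not Ulrow — that alternative is enough. Satisfied.
  (c) The operative events occurred in Ulrow, so one alternative holds. Satisfied.
  (d) No defendant is a corporation. The proviso rescues it, though: the operative events occurred in Ulrow. Met.
  → Jurisdiction lies.
Courts with jurisdiction: the Palfield Court of Common Pleas, the Provincial Court of Ulrow — 2 in total.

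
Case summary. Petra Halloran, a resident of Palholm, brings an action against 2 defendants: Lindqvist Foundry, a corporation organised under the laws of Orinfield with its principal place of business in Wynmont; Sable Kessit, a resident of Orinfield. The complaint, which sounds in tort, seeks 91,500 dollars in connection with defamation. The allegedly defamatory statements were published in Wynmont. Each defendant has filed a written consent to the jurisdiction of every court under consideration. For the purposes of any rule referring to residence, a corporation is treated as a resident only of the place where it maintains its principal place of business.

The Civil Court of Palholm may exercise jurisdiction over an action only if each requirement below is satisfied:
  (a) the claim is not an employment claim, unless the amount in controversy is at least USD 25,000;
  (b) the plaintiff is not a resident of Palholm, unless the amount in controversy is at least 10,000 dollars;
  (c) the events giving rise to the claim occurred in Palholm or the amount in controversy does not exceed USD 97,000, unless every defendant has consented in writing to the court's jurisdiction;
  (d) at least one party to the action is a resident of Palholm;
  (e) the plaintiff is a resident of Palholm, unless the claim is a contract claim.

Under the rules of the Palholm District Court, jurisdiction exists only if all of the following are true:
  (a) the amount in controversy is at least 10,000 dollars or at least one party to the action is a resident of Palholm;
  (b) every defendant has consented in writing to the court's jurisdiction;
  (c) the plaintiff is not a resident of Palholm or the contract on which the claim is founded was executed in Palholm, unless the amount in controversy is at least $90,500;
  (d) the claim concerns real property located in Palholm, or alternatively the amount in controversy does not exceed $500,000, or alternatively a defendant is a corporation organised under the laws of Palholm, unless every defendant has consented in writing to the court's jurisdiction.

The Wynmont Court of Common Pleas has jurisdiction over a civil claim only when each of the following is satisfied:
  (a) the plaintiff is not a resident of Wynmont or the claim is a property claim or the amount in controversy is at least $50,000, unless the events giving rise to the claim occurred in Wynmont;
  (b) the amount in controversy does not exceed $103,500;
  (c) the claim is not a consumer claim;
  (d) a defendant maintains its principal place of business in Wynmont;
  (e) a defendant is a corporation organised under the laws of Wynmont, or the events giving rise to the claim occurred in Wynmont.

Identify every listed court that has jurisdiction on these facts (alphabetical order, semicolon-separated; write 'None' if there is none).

the Civil Court of Palholm; the Palholm District Court; the Wynmont Court of Common Pleas

The Civil Court of Palholm:
  (a) The claim is a tort claim, not an employment claim. Satisfied.
  (b) The plaintiff resides in Palholm. The proviso rescues it, though: the amount in controversy is USD 91,500, which meets the $10,000 floor. Condition met.
  (c) The amount in controversy is 91,500 dollars, within the $97,000 ceiling, so this disjunct is met. Satisfied.
  (d) Petra Halloran resides in Palholm. Satisfied.
  (e) The plaintiff resides in Palholm. Satisfied.
  → The court has jurisdiction.
The Palholm District Court:
  (a) The amount in controversy is $91,500, which meets the USD 10,000 floor — that alternative is enough. Condition met.
  (b) Every defendant has filed written consent. Condition met.
  (c) The plaintiff resides in Palholm; no contract (and hence no place of execution) is alleged — every alternative fails. The proviso rescues it, though: the amount in controversy is 91,500 dollars, which meets the USD 90,500 floor. Met.
  (d) The amount in controversy is USD 91,500, within the 500,000 dollars ceiling, which satisfies one of the alternatives. Condition met.
  → The court has jurisdiction.
The Wynmont Court of Common Pleas:
  (a) The plaintiff resides in Palholm, which is not Wynmont, so one alternative holds. Satisfied.
  (b) The amount in controversy is $91,500, within the USD 103,500 ceiling. Met.
  (c) The claim is a tort claim, not a consumer claim. Condition met.
  (d) Lindqvist Foundry has its principal place of business in Wynmont. Condition met.
  (e) The operative events occurred in Wynmont, which satisfies one of the alternatives. Satisfied.
  → Every requirement is satisfied — jurisdiction.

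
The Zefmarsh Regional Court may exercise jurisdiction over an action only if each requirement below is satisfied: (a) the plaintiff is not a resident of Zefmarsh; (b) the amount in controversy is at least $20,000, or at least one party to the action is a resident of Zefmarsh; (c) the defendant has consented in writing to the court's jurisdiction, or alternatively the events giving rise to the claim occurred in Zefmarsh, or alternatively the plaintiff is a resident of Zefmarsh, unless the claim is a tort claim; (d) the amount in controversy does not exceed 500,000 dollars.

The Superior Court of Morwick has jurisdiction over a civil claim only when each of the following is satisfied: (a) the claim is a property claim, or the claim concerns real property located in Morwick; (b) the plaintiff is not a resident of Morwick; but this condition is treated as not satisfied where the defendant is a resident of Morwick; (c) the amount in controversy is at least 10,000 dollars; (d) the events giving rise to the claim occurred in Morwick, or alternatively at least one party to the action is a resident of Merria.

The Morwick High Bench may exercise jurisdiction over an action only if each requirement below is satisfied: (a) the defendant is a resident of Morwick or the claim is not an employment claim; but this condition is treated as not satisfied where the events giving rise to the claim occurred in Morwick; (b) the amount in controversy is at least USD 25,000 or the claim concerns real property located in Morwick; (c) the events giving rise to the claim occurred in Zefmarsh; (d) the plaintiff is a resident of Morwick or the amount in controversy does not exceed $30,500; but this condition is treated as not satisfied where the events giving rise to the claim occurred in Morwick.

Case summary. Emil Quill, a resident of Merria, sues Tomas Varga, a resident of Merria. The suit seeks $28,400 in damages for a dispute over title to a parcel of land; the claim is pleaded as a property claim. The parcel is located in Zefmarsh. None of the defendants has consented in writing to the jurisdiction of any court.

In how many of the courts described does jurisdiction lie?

3

The Zefmarsh Regional Court:
  (a) The plaintiff resides in Merria, which is not Zefmarsh. Met.
  (b) The amount in controversy is $28,400, which meets the 20,000 dollars floor, which satisfies one of the alternatives. Met.
  (c) The operative events occurred in Zefmarsh, so this disjunct is met. Satisfied.
  (d) The amount in controversy is 28,400 dollars, within the 500,000 dollars ceiling. Condition met.
  → All conditions met; jurisdiction exists.
The Superior Court of Morwick:
  (a) The claim is a property claim, so one alternative holds. Met.
  (b) The plaintiff resides in Merria, which is not Morwick. And the carve-out is inapplicable — the defendant resides in Merria, not Morwick. Condition met.
  (c) The amount in controversy is $28,400, which meets the 10,000 dollars floor. Condition met.
  (d) Emil Quill resides in Merria — that alternative is enough. Satisfied.
  → The court has jurisdiction.
The Morwick High Bench:
  (a) The claim is a property claim, not an employment claim, so this disjunct is met. The exception is not triggered, since the operative events occurred in Zefmarsh, not Morwick. Condition met.
  (b) The amount in controversy is 28,400 dollars, which meets the $25,000 floor, which satisfies one of the alternatives. Met.
  (c) The operative events occurred in Zefmarsh. Condition met.
  (d) The amount in controversy is $28,400, within the USD 30,500 ceiling — that alternative is enough. The carve-out does not apply: the operative events occurred in Zefmarsh, not Morwick. Condition met.
  → Every requirement is satisfied — jurisdiction.
Courts with jurisdiction: the Zefmarsh Regional Court, the Superior Court of Morwick, the Morwick High Bench — 3 in total.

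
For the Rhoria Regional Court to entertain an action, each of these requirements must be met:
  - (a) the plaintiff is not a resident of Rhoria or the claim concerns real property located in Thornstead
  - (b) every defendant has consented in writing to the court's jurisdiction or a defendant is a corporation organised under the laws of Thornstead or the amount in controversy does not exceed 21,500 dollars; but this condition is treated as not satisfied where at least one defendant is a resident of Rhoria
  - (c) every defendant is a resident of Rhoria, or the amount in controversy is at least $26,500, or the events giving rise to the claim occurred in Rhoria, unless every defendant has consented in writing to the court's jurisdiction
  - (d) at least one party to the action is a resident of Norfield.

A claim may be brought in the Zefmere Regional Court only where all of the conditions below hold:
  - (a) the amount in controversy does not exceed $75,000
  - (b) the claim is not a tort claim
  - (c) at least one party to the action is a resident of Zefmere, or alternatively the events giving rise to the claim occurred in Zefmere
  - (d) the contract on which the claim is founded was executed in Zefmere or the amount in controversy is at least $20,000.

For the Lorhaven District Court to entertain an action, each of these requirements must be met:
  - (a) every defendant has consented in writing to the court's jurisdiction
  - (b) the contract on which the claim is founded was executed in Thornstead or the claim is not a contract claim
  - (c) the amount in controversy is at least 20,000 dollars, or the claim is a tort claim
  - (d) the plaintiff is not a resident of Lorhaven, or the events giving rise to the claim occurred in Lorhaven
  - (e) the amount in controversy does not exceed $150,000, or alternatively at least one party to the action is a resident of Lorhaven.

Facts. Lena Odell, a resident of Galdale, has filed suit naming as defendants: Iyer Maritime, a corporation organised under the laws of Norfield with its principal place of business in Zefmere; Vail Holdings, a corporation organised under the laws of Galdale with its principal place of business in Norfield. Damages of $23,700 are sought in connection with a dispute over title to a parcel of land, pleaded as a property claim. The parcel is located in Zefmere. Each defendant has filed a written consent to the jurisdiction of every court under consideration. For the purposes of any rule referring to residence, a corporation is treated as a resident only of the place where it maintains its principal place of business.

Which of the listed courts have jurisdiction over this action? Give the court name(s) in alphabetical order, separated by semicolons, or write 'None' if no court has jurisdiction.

The Rhoria Regional Court:
  (a) The plaintiff resides in Galdale, which is not Rhoria, so this disjunct is met. Condition met.
  (b) Every defendant has filed written consent — that alternative is enough. The carve-out does not apply: no defendant resides in Rhoria (they reside in Zefmere, Norfield). Met.
  (c) The defendants reside as follows — Iyer Maritime in Zefmere, Vail Holdings in Norfield — not all in Rhoria; the amount in controversy is USD 23,700, below the $26,500 floor; the operative events occurred in Zefmere, not Rhoria — every alternative fails. However, every defendant has filed written consent, so the 'unless' proviso supplies this condition. Satisfied.
  (d) Vail Holdings resides in Norfield. Satisfied.
  → The court has jurisdiction.
The Zefmere Regional Court:
  (a) The amount in controversy is $23,700, within the USD 75,000 ceiling. Met.
  (b) The claim is a property claim, not a tort claim. Satisfied.
  (c) Iyer Maritime resides in Zefmere, which satisfies one of the alternatives. Satisfied.
  (d) The amount in controversy is USD 23,700, which meets the USD 20,000 floor, so one alternative holds. Met.
  → Jurisdiction lies.
The Lorhaven District Court:
  (a) Every defendant has filed written consent. Met.
  (b) The claim is a property claim, not a contract claim, which satisfies one of the alternatives. Satisfied.
  (c) The amount in controversy is 23,700 dollars, which meets the 20,000 dollars floor — that alternative is enough. Met.
  (d) The plaintiff resides in Galdale, which is not Lorhaven — that alternative is enough. Condition met.
  (e) The amount in controversy is USD 23,700, within the $150,000 ceiling, so one alternative holds. Met.
  → The court has jurisdiction.

the Lorhaven District Court; the Rhoria Regional Court; the Zefmere Regional Court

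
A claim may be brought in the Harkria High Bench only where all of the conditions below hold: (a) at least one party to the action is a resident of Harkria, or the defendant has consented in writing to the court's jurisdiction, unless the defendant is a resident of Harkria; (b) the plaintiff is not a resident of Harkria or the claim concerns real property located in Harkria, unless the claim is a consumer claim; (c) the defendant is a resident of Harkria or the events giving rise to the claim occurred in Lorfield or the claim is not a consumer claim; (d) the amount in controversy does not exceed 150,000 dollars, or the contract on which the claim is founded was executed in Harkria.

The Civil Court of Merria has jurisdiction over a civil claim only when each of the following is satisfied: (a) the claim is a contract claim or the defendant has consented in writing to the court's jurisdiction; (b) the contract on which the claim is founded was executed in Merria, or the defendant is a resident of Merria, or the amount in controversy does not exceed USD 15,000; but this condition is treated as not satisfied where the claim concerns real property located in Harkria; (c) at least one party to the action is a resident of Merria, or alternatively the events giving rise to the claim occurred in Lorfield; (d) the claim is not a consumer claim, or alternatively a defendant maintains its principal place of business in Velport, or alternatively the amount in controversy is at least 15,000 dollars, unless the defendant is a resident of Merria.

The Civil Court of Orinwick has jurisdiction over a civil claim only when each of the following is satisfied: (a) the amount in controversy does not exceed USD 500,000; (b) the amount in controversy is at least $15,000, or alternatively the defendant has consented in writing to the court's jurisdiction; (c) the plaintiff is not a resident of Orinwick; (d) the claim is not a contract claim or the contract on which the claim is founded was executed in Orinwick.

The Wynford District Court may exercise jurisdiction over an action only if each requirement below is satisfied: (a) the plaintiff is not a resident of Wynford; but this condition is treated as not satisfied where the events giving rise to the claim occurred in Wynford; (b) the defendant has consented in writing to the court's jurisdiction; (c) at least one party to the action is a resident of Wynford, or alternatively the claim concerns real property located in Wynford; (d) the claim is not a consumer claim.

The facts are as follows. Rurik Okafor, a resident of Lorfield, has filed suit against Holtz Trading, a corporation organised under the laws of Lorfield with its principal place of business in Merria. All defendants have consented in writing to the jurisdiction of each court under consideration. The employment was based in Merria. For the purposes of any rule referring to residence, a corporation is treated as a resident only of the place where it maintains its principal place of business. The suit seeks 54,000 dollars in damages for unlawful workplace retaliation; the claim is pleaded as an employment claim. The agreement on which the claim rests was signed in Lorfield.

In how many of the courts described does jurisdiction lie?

3

The Harkria High Bench:
  (a) Every defendant has filed written consent — that alternative is enough. Met.
  (b) The plaintiff resides in Lorfield, which is not Harkria, so this disjunct is met. Met.
  (c) The claim is an employment claim, not a consumer claim, so one alternative holds. Condition met.
  (d) The amount in controversy is $54,000, within the USD 150,000 ceiling — that alternative is enough. Met.
  → Jurisdiction lies.
The Civil Court of Merria:
  (a) Every defendant has filed written consent, which satisfies one of the alternatives. Satisfied.
  (b) The defendant resides in Merria, which satisfies one of the alternatives. And the carve-out is inapplicable — the claim does not concern real property. Condition met.
  (c) Holtz Trading resides in Merria, so this disjunct is met. Met.
  (d) The claim is an employment claim, not a consumer claim, so this disjunct is met. Met.
  → Jurisdiction lies.
The Civil Court of Orinwick:
  (a) The amount in controversy is $54,000, within the 500,000 dollars ceiling. Satisfied.
  (b) The amount in controversy is USD 54,000, which meets the 15,000 dollars floor, so this disjunct is met. Satisfied.
  (c) The plaintiff resides in Lorfield, which is not Orinwick. Met.
  (d) The claim is an employment claim, not a contract claim, so one alternative holds. Condition met.
  → Jurisdiction lies.
The Wynford District Court:
  (a) The plaintiff resides in Lorfield, which is not Wynford. The exception is not triggered, since the operative events occurred in Merria, not Wynford. Condition met.
  (b) Every defendant has filed written consent. Met.
  (c) No party resides in Wynford; the claim does not concern real property — every alternative fails. Fails.
  (d) The claim is an employment claim, not a consumer claim. Met.
  → Not every requirement is met — no jurisdiction.
Courts with jurisdiction: the Harkria High Bench, the Civil Court of Merria, the Civil Court of Orinwick — 3 in total.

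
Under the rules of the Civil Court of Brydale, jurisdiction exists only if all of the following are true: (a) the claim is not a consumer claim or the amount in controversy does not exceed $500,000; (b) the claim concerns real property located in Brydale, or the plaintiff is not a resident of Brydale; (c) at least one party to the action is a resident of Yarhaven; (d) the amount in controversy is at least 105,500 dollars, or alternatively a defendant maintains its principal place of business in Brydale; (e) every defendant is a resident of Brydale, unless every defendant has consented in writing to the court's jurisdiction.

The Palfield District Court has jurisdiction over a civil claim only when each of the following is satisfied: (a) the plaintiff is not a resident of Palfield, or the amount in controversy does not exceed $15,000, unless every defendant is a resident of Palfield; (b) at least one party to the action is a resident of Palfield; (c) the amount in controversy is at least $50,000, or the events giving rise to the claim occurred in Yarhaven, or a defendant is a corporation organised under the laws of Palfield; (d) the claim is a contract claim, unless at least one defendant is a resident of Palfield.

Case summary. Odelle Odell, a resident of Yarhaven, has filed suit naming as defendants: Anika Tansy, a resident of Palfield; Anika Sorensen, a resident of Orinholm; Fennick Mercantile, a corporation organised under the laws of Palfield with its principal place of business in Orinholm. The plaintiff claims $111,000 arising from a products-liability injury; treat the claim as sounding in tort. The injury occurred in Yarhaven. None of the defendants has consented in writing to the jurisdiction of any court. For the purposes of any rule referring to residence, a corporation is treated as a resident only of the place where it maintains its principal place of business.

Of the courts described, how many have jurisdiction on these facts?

The Civil Court of Brydale:
  (a) The claim is a tort claim, not a consumer claim, so this disjunct is met. Condition met.
  (b) The plaintiff resides in Yarhaven, which is not Brydale, which satisfies one of the alternatives. Condition met.
  (c) Odelle Odell resides in Yarhaven. Condition met.
  (d) The amount in controversy is $111,000, which meets the $105,500 floor — that alternative is enough. Met.
  (e) The defendants reside as follows — Anika Tansy in Palfield, Anika Sorensen in Orinholm, Fennick Mercantile in Orinholm — not all in Brydale. And no such written consent has been filed, so the proviso does not save it. Not met.
  → At least one condition fails; no jurisdiction.
The Palfield District Court:
  (a) The plaintiff resides in Yarhaven, which is not Palfield, which satisfies one of the alternatives. Met.
  (b) Anika Tansy resides in Palfield. Satisfied.
  (c) The amount in controversy is $111,000, which meets the $50,000 floor, so this disjunct is met. Satisfied.
  (d) The claim is a tort claim, not a contract claim. But Anika Tansy resides in Palfield, and the 'unless' clause therefore excuses the requirement. Satisfied.
  → Every requirement is satisfied — jurisdiction.
Courts with jurisdiction: the Palfield District Court — 1 in total.

1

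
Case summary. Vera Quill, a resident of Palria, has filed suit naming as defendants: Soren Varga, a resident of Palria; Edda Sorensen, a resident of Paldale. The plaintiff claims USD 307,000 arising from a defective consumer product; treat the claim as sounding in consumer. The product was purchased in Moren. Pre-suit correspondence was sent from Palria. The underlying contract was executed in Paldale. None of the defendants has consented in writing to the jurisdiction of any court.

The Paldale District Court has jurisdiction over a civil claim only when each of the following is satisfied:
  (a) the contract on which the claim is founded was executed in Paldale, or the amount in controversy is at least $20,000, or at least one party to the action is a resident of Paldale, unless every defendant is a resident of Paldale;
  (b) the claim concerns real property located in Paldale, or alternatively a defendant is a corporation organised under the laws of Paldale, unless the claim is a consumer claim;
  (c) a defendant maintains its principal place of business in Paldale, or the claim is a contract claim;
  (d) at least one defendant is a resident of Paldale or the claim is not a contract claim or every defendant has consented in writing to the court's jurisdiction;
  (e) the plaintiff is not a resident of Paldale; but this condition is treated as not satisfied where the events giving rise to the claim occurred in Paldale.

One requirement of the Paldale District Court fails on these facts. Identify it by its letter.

The Paldale District Court:
  (a) The contract was executed in Paldale — that alternative is enough. Met.
  (b) The claim does not concern real property; no defendant is a corporation — no alternative holds. However, the claim is a consumer claim, so the 'unless' proviso supplies this condition. Condition met.
  (c) No defendant is a corporation; the claim is a consumer claim, not a contract claim — every alternative fails. Condition not met.
  (d) Edda Sorensen resides in Paldale, so this disjunct is met. Condition met.
  (e) The plaintiff resides in Palria, which is not Paldale. And the carve-out is inapplicable — the operative events occurred in Moren, not Paldale. Condition met.
Only condition (c) fails.

(c)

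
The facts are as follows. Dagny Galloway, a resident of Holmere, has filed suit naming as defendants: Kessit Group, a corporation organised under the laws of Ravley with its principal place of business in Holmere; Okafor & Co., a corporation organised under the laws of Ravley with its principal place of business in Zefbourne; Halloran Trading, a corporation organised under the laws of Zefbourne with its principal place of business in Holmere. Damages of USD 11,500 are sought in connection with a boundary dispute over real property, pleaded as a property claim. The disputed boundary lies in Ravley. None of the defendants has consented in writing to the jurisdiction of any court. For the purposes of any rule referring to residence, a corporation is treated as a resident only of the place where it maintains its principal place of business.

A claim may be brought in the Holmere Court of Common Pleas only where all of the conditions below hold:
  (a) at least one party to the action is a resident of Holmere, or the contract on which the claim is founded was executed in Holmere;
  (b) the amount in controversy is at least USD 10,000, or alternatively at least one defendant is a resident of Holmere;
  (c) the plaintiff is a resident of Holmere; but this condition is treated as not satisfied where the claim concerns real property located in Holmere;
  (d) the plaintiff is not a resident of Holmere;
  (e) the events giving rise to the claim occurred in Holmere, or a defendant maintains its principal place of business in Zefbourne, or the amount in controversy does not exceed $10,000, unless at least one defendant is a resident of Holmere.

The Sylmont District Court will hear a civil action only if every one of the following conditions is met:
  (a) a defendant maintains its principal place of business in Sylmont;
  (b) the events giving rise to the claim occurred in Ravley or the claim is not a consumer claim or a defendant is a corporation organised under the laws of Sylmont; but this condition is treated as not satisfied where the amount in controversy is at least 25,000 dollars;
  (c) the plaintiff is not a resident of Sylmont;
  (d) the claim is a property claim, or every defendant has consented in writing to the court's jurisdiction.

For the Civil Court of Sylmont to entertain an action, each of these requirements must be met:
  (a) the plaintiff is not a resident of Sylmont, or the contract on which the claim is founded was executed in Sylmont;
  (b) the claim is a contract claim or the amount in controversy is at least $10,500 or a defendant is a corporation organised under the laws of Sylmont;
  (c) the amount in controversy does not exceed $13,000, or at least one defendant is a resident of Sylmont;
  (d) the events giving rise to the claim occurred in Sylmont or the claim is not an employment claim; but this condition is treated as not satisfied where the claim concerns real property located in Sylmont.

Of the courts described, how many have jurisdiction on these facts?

1

The Holmere Court of Common Pleas:
  (a) Dagny Galloway resides in Holmere, so one alternative holds. Condition met.
  (b) The amount in controversy is $11,500, which meets the $10,000 floor, so this disjunct is met. Satisfied.
  (c) The plaintiff resides in Holmere. And the carve-out is inapplicable — the property lies in Ravley, not Holmere. Met.
  (d) The plaintiff resides in Holmere. Fails.
  (e) Okafor & Co. has its principal place of business in Zefbourne, which satisfies one of the alternatives. Met.
  → No jurisdiction.
The Sylmont District Court:
  (a) The corporate defendant(s) have their principal place of business in Holmere, Zefbourne, not Sylmont. Not met.
  (b) The operative events occurred in Ravley, so this disjunct is met. And the carve-out is inapplicable — the amount in controversy is 11,500 dollars, below the USD 25,000 floor. Met.
  (c) The plaintiff resides in Holmere, which is not Sylmont. Satisfied.
  (d) The claim is a property claim, which satisfies one of the alternatives. Met.
  → No jurisdiction.
The Civil Court of Sylmont:
  (a) The plaintiff resides in Holmere, which is not Sylmont, which satisfies one of the alternatives. Met.
  (b) The amount in controversy is USD 11,500, which meets the USD 10,500 floor, which satisfies one of the alternatives. Satisfied.
  (c) The amount in controversy is USD 11,500, within the USD 13,000 ceiling, which satisfies one of the alternatives. Met.
  (d) The claim is a property claim, not an employment claim, so this disjunct is met. The exception is not triggered, since the property lies in Ravley, not Sylmont. Satisfied.
  → Jurisdiction lies.
Courts with jurisdiction: the Civil Court of Sylmont — 1 in total.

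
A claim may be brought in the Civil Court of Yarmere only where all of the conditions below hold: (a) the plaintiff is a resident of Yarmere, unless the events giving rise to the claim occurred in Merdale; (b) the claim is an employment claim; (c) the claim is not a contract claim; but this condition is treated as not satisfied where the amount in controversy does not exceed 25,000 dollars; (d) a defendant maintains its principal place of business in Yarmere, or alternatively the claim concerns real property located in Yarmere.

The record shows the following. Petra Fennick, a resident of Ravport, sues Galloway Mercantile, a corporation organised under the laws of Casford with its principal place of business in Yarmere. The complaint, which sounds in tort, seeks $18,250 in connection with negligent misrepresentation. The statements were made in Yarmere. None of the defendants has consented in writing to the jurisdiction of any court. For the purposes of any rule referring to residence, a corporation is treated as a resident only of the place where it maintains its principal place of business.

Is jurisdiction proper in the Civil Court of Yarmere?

The Civil Court of Yarmere:
  (a) The plaintiff resides in Ravport, not Yarmere. The proviso offers no rescue either, since the operative events occurred in Yarmere, not Merdale. Condition not met.
  (b) The claim is a tort claim, not an employment claim. Not met.
  (c) The claim is a tort claim, not a contract claim. But the amount in controversy is $18,250, within the $25,000 ceiling, triggering the carve-out and defeating this condition. Fails.
  (d) Galloway Mercantile has its principal place of business in Yarmere, so this disjunct is met. Met.
  → At least one condition fails; no jurisdiction.

No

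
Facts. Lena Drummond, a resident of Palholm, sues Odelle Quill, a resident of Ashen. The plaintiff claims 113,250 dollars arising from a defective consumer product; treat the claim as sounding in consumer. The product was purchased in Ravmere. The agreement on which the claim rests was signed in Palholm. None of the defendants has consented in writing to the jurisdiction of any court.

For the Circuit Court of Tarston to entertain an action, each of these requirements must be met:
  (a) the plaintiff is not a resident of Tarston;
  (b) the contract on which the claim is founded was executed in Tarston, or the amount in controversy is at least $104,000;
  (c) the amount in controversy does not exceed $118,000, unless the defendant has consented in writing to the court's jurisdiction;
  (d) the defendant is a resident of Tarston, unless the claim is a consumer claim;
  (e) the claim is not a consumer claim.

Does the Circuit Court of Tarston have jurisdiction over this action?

No

The Circuit Court of Tarston:
  (a) The plaintiff resides in Palholm, which is not Tarston. Condition met.
  (b) The amount in controversy is 113,250 dollars, which meets the $104,000 floor — that alternative is enough. Condition met.
  (c) The amount in controversy is $113,250, within the 118,000 dollars ceiling. Condition met.
  (d) The defendant resides in Ashen, not Tarston. The proviso rescues it, though: the claim is a consumer claim. Met.
  (e) The claim is a consumer claim. Fails.
  → At least one condition fails; no jurisdiction.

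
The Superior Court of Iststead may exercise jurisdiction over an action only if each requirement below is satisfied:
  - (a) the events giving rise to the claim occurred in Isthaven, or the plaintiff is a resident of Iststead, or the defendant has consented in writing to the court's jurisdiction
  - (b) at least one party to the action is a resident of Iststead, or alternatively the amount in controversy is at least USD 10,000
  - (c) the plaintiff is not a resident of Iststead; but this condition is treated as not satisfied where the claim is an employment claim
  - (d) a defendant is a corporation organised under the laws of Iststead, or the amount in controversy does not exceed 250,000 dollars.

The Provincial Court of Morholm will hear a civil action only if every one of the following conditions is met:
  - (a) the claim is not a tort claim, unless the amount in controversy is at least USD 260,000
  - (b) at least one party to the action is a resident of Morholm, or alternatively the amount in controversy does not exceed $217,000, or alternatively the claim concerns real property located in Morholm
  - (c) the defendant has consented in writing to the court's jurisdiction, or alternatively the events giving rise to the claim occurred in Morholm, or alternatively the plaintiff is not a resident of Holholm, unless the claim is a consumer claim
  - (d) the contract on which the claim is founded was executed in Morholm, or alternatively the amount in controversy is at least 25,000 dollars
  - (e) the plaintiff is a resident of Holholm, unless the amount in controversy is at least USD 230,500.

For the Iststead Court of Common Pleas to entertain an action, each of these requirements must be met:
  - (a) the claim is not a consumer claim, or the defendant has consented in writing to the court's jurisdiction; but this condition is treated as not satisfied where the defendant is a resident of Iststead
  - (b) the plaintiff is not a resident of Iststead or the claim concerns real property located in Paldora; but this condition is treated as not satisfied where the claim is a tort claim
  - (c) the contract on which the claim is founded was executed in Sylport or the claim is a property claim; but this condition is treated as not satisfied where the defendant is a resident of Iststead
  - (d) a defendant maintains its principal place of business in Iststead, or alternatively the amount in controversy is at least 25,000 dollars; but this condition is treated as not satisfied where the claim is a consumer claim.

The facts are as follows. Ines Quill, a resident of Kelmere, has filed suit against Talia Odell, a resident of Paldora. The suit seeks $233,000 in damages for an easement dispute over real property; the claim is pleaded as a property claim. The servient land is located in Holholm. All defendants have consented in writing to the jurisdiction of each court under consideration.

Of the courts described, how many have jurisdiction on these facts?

2

The Superior Court of Iststead:
  (a) Every defendant has filed written consent — that alternative is enough. Condition met.
  (b) The amount in controversy is 233,000 dollars, which meets the $10,000 floor, so one alternative holds. Met.
  (c) The plaintiff resides in Kelmere, which is not Iststead. The exception is not triggered, since the claim is a property claim, not an employment claim. Satisfied.
  (d) The amount in controversy is 233,000 dollars, within the USD 250,000 ceiling — that alternative is enough. Met.
  → Jurisdiction lies.
The Provincial Court of Morholm:
  (a) The claim is a property claim, not a tort claim. Met.
  (b) No party resides in Morholm; the amount in controversy is $233,000, above the 217,000 dollars ceiling; the property lies in Holholm, not Morholm — no alternative holds. Condition not met.
  (c) Every defendant has filed written consent — that alternative is enough. Condition met.
  (d) The amount in controversy is USD 233,000, which meets the 25,000 dollars floor — that alternative is enough. Condition met.
  (e) The plaintiff resides in Kelmere, not Holholm. The proviso rescues it, though: the amount in controversy is USD 233,000, which meets the 230,500 dollars floor. Satisfied.
  → At least one condition fails; no jurisdiction.
The Iststead Court of Common Pleas:
  (a) The claim is a property claim, not a consumer claim, so one alternative holds. The carve-out does not apply: the defendant resides in Paldora, not Iststead. Met.
  (b) The plaintiff resides in Kelmere, which is not Iststead, so this disjunct is met. The exception is not triggered, since the claim is a property claim, not a tort claim. Met.
  (c) The claim is a property claim — that alternative is enough. The carve-out does not apply: the defendant resides in Paldora, not Iststead. Met.
  (d) The amount in controversy is USD 233,000, which meets the USD 25,000 floor, so one alternative holds. The exception is not triggered, since the claim is a property claim, not a consumer claim. Met.
  → The court has jurisdiction.
Courts with jurisdiction: the Superior Court of Iststead, the Iststead Court of Common Pleas — 2 in total.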